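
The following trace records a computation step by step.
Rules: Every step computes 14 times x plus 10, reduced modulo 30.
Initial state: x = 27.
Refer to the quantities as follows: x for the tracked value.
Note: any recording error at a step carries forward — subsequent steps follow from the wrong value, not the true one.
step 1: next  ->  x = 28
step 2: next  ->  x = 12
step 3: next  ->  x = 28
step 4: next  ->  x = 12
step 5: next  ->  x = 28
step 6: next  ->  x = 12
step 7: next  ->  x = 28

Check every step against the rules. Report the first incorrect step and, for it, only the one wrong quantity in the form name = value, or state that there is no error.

Recomputing the run from the initial state:
step 1: x = 28
step 2: x = 12
step 3: x = 28
step 4: x = 12
step 5: x = 28
step 6: x = 12
step 7: x = 28
This matches the trace at every step.

no error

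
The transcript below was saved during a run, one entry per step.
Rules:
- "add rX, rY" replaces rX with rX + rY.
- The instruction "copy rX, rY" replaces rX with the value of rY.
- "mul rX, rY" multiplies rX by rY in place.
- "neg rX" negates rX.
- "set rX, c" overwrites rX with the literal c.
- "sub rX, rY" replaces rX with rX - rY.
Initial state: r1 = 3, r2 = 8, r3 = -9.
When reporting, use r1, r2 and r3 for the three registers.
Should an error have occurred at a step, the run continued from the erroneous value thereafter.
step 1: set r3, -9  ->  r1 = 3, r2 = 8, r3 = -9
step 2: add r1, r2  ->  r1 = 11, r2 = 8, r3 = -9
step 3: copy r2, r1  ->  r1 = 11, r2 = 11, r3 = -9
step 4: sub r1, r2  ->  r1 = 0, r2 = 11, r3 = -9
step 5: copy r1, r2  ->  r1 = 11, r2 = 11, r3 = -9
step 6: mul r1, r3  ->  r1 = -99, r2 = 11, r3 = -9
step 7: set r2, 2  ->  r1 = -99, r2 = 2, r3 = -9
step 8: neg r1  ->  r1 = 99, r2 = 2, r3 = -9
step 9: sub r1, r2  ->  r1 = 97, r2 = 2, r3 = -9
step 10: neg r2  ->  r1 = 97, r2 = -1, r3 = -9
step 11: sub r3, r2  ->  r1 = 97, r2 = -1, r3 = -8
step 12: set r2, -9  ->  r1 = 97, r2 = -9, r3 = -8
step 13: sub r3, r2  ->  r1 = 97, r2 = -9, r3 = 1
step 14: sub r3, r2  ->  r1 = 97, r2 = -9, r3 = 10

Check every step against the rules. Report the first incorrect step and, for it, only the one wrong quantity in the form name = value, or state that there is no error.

step 10, r2 = -2

Recomputing the run from the initial state:
step 1: r1 = 3, r2 = 8, r3 = -9
step 2: r1 = 11, r2 = 8, r3 = -9
step 3: r1 = 11, r2 = 11, r3 = -9
step 4: r1 = 0, r2 = 11, r3 = -9
step 5: r1 = 11, r2 = 11, r3 = -9
step 6: r1 = -99, r2 = 11, r3 = -9
step 7: r1 = -99, r2 = 2, r3 = -9
step 8: r1 = 99, r2 = 2, r3 = -9
step 9: r1 = 97, r2 = 2, r3 = -9
step 10: r1 = 97, r2 = -2, r3 = -9
step 11: r1 = 97, r2 = -2, r3 = -7
step 12: r1 = 97, r2 = -9, r3 = -7
step 13: r1 = 97, r2 = -9, r3 = 2
step 14: r1 = 97, r2 = -9, r3 = 11
The first disagreement with the transcript is at step 10, where the value should be r2 = -2.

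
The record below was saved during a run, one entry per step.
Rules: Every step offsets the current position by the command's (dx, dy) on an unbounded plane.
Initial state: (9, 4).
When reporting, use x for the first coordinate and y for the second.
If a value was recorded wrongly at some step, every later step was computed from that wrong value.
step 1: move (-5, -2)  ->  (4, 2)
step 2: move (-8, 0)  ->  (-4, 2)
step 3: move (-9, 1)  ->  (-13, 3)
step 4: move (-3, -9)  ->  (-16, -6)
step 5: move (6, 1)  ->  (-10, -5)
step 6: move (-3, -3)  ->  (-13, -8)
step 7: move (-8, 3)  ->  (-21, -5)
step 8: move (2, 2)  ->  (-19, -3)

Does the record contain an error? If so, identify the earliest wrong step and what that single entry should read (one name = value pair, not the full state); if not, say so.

1. x = 9 + (-5) = 4, y = 4 + (-2) = 2 (consistent with the record)
2. x = 4 + (-8) = -4, y = 2 + (0) = 2 (no discrepancy)
3. x = -4 + (-9) = -13, y = 2 + (1) = 3 (confirmed correct)
4. x = -13 + (-3) = -16, y = 3 + (-9) = -6 (no discrepancy)
5. x = -16 + (6) = -10, y = -6 + (1) = -5 (agrees with the record)
6. x = -10 + (-3) = -13, y = -5 + (-3) = -8 (checks out)
7. x = -13 + (-8) = -21, y = -8 + (3) = -5 (matches)
8. x = -21 + (2) = -19, y = -5 + (2) = -3 (matches)
The whole run recomputes cleanly — no discrepancies.

no error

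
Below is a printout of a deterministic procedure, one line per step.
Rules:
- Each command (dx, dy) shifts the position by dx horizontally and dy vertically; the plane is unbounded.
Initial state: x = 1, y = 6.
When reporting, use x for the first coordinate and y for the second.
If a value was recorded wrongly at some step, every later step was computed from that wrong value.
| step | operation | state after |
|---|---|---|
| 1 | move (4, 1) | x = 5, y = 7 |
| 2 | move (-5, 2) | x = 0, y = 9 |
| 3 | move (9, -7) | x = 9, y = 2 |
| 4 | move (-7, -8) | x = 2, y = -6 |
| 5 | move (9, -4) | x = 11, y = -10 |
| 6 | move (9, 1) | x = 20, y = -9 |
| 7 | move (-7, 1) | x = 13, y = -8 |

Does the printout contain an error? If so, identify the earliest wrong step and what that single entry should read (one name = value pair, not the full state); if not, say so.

Recomputing the run from the initial state:
step 1: x = 5, y = 7
step 2: x = 0, y = 9
step 3: x = 9, y = 2
step 4: x = 2, y = -6
step 5: x = 11, y = -10
step 6: x = 20, y = -9
step 7: x = 13, y = -8
This matches the printout at every step.

no error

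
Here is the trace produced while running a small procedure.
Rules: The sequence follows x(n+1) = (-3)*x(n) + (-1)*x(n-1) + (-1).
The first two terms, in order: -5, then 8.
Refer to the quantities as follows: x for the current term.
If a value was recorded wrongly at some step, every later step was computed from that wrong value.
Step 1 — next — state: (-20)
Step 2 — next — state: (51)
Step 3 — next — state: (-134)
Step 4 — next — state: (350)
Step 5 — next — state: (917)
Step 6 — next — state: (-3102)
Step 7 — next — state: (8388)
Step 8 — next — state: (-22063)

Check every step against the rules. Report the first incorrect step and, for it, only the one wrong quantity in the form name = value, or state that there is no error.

Recomputing the run from the initial state:
step 1: x = -20
step 2: x = 51
step 3: x = -134
step 4: x = 350
step 5: x = -917
step 6: x = 2400
step 7: x = -6284
step 8: x = 16451
The first disagreement with the trace is at step 5, where the value should be x = -917.

step 5, x = -917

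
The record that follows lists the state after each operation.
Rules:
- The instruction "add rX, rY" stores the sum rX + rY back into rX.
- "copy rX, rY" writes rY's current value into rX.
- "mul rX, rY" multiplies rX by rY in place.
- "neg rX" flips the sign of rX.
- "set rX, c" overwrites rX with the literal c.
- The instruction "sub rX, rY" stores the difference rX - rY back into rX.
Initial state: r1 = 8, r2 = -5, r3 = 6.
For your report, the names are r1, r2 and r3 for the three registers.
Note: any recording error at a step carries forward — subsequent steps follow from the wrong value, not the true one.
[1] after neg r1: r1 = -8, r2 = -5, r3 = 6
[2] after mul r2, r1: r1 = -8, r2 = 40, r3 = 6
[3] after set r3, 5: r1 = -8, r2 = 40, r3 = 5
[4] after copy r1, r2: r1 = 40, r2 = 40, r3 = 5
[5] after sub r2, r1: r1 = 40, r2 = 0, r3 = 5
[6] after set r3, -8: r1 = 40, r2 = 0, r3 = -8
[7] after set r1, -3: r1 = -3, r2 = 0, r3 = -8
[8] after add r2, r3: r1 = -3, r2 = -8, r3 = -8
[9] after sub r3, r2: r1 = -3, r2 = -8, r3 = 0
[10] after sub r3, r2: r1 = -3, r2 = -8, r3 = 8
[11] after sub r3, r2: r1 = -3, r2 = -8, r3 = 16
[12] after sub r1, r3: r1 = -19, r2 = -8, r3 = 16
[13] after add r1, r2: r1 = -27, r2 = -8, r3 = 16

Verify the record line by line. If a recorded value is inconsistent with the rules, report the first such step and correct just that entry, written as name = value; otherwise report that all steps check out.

Recomputing the run from the initial state:
step 1: r1 = -8, r2 = -5, r3 = 6
step 2: r1 = -8, r2 = 40, r3 = 6
step 3: r1 = -8, r2 = 40, r3 = 5
step 4: r1 = 40, r2 = 40, r3 = 5
step 5: r1 = 40, r2 = 0, r3 = 5
step 6: r1 = 40, r2 = 0, r3 = -8
step 7: r1 = -3, r2 = 0, r3 = -8
step 8: r1 = -3, r2 = -8, r3 = -8
step 9: r1 = -3, r2 = -8, r3 = 0
step 10: r1 = -3, r2 = -8, r3 = 8
step 11: r1 = -3, r2 = -8, r3 = 16
step 12: r1 = -19, r2 = -8, r3 = 16
step 13: r1 = -27, r2 = -8, r3 = 16
This matches the record at every step.

no error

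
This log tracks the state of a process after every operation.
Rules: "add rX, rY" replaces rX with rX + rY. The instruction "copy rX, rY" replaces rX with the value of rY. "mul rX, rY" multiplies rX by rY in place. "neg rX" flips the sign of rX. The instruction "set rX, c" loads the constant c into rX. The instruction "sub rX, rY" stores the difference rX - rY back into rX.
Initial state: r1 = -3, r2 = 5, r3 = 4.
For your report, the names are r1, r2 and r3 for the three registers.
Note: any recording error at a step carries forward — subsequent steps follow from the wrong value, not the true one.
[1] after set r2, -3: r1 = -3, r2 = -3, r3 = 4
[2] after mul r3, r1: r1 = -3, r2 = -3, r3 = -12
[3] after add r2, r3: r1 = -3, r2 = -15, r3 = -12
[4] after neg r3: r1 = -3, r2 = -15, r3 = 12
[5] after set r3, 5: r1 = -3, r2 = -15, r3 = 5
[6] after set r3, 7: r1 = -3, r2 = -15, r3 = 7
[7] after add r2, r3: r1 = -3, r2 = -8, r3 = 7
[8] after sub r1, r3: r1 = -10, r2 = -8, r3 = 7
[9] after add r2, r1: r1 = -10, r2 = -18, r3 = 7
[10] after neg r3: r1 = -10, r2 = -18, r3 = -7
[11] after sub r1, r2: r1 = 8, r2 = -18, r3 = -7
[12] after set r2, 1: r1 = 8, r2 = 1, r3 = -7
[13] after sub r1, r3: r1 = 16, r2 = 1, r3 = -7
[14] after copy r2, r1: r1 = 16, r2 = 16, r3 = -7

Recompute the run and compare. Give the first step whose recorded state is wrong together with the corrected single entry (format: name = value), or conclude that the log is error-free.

Recomputing the run from the initial state:
step 1: r1 = -3, r2 = -3, r3 = 4
step 2: r1 = -3, r2 = -3, r3 = -12
step 3: r1 = -3, r2 = -15, r3 = -12
step 4: r1 = -3, r2 = -15, r3 = 12
step 5: r1 = -3, r2 = -15, r3 = 5
step 6: r1 = -3, r2 = -15, r3 = 7
step 7: r1 = -3, r2 = -8, r3 = 7
step 8: r1 = -10, r2 = -8, r3 = 7
step 9: r1 = -10, r2 = -18, r3 = 7
step 10: r1 = -10, r2 = -18, r3 = -7
step 11: r1 = 8, r2 = -18, r3 = -7
step 12: r1 = 8, r2 = 1, r3 = -7
step 13: r1 = 15, r2 = 1, r3 = -7
step 14: r1 = 15, r2 = 15, r3 = -7
The first disagreement with the log is at step 13, where the value should be r1 = 15.

step 13, r1 = 15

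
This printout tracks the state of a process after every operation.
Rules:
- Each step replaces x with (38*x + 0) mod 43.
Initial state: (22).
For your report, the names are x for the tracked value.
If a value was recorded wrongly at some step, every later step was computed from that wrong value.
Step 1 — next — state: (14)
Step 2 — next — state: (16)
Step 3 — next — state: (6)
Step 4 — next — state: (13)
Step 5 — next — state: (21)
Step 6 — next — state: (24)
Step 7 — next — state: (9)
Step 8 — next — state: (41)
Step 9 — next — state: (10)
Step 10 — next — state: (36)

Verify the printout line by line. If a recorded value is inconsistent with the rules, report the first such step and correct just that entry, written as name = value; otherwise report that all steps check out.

step 1, x = 19

Recomputing the run from the initial state:
step 1: x = 19
step 2: x = 34
step 3: x = 2
step 4: x = 33
step 5: x = 7
step 6: x = 8
step 7: x = 3
step 8: x = 28
step 9: x = 32
step 10: x = 12
The first disagreement with the printout is at step 1, where the value should be x = 19.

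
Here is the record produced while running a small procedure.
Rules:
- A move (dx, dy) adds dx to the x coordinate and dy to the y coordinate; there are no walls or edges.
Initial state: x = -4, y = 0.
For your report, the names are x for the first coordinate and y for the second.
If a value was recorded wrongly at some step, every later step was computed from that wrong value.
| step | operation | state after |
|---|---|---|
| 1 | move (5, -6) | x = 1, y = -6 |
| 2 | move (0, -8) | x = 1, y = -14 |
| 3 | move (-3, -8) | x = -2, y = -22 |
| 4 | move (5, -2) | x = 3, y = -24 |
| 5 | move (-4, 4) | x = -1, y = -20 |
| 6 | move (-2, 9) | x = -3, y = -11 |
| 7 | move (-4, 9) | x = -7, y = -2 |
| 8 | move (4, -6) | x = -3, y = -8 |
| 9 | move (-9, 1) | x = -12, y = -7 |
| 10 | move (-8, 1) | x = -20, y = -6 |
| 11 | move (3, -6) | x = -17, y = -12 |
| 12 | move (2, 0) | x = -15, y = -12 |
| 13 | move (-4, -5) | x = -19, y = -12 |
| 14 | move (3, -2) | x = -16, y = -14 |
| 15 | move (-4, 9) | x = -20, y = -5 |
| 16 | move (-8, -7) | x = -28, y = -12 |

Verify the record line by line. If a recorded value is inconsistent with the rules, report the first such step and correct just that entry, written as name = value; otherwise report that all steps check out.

Recomputing the run from the initial state:
step 1: x = 1, y = -6
step 2: x = 1, y = -14
step 3: x = -2, y = -22
step 4: x = 3, y = -24
step 5: x = -1, y = -20
step 6: x = -3, y = -11
step 7: x = -7, y = -2
step 8: x = -3, y = -8
step 9: x = -12, y = -7
step 10: x = -20, y = -6
step 11: x = -17, y = -12
step 12: x = -15, y = -12
step 13: x = -19, y = -17
step 14: x = -16, y = -19
step 15: x = -20, y = -10
step 16: x = -28, y = -17
The first disagreement with the record is at step 13, where the value should be y = -17.

step 13, y = -17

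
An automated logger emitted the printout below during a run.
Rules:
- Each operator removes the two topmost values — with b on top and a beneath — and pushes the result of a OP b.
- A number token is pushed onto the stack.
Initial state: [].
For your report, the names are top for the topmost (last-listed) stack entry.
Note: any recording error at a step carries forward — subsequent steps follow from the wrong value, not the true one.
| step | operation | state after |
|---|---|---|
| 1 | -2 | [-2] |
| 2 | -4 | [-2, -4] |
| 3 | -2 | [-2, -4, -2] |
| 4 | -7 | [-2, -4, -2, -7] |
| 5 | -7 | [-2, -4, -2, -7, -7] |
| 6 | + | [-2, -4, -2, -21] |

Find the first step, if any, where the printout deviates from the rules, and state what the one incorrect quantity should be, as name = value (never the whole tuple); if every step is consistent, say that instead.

step 1: push -2: top = -2 -> confirmed correct
step 2: push -4: top = -4 -> exactly as logged
step 3: push -2: top = -2 -> matches
step 4: push -7: top = -7 -> consistent with the printout
step 5: push -7: top = -7 -> consistent with the printout
step 6: -7 + -7 = -14 -> the printout disagrees here
The earliest wrong entry is at step 6: it should read top = -14.

step 6, top = -14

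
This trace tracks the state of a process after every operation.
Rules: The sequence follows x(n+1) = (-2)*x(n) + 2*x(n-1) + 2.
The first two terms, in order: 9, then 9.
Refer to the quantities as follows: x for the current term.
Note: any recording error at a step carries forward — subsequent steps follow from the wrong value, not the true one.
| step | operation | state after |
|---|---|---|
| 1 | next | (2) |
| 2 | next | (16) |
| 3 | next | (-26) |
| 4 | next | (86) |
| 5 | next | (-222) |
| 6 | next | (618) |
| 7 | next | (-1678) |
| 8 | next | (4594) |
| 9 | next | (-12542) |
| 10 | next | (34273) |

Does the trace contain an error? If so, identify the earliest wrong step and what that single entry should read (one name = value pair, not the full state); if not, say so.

step 10, x = 34274

Recomputing the run from the initial state:
step 1: x = 2
step 2: x = 16
step 3: x = -26
step 4: x = 86
step 5: x = -222
step 6: x = 618
step 7: x = -1678
step 8: x = 4594
step 9: x = -12542
step 10: x = 34274
The first disagreement with the trace is at step 10, where the value should be x = 34274.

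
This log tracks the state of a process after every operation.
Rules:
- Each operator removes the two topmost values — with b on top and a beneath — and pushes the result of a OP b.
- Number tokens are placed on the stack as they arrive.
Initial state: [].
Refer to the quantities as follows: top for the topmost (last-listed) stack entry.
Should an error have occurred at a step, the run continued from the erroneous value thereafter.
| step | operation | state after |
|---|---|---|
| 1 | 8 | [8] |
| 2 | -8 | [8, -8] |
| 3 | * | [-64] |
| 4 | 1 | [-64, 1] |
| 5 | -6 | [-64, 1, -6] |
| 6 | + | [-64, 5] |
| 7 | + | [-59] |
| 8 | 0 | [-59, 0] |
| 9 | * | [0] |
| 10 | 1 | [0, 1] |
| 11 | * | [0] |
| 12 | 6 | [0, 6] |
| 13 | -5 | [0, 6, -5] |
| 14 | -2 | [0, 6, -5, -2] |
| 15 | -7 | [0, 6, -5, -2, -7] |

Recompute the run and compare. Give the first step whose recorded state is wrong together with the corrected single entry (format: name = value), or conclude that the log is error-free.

1. push 8: top = 8 (in agreement)
2. push -8: top = -8 (in agreement)
3. 8 * -8 = -64 (consistent with the log)
4. push 1: top = 1 (agrees with the log)
5. push -6: top = -6 (agrees with the log)
6. 1 + -6 = -5 (the log has a different value)
So the first discrepancy is step 6, where the right value is top = -5.

step 6, top = -5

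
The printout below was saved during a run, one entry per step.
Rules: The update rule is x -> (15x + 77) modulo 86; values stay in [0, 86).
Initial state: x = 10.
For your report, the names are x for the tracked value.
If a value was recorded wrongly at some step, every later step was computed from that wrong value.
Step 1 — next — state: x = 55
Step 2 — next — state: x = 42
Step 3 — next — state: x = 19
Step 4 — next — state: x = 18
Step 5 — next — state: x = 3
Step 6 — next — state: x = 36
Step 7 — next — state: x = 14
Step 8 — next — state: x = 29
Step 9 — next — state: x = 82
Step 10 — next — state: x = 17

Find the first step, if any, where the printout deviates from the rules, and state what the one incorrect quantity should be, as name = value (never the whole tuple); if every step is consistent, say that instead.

1. x = (15*10 + 77) mod 86 = 55 (confirmed correct)
2. x = (15*55 + 77) mod 86 = 42 (same as recorded)
3. x = (15*42 + 77) mod 86 = 19 (checks out)
4. x = (15*19 + 77) mod 86 = 18 (same as recorded)
5. x = (15*18 + 77) mod 86 = 3 (confirmed correct)
6. x = (15*3 + 77) mod 86 = 36 (same as recorded)
7. x = (15*36 + 77) mod 86 = 15 (the entry is off here)
First deviation found at step 7; the corrected entry is x = 15.

step 7, x = 15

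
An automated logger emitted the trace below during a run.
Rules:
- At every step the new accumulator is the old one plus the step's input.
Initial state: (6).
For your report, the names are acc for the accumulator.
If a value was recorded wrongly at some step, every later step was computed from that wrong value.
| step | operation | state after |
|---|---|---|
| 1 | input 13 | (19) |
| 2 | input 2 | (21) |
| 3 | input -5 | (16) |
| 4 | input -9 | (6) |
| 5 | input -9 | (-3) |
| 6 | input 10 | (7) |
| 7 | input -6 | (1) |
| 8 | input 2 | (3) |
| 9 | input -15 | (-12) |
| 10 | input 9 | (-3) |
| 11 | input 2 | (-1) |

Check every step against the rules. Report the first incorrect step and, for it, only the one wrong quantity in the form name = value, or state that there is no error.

Recomputing the run from the initial state:
step 1: acc = 19
step 2: acc = 21
step 3: acc = 16
step 4: acc = 7
step 5: acc = -2
step 6: acc = 8
step 7: acc = 2
step 8: acc = 4
step 9: acc = -11
step 10: acc = -2
step 11: acc = 0
The first disagreement with the trace is at step 4, where the value should be acc = 7.

step 4, acc = 7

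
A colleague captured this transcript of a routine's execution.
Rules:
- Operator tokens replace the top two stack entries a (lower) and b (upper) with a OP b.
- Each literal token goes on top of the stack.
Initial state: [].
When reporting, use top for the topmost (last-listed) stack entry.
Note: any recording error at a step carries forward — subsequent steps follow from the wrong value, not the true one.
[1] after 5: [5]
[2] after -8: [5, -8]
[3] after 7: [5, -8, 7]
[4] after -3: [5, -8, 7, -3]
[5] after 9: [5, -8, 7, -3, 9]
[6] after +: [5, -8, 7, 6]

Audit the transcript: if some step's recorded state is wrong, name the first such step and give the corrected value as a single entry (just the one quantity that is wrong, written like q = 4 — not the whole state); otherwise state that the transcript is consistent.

no error

Recomputing the run from the initial state:
step 1: [5]
step 2: [5, -8]
step 3: [5, -8, 7]
step 4: [5, -8, 7, -3]
step 5: [5, -8, 7, -3, 9]
step 6: [5, -8, 7, 6]
This matches the transcript at every step.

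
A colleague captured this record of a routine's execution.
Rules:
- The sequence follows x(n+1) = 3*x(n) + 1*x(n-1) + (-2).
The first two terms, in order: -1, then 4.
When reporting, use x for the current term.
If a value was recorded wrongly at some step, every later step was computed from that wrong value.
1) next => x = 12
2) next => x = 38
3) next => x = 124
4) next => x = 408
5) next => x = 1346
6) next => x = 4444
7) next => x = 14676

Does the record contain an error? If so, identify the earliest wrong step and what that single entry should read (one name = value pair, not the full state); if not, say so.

Step 1: x = 3*(4) + (1)*(-1) + (-2) = 9 — the entry is off here.
The audit stops at step 1: the recorded entry is wrong and should be x = 9.

step 1, x = 9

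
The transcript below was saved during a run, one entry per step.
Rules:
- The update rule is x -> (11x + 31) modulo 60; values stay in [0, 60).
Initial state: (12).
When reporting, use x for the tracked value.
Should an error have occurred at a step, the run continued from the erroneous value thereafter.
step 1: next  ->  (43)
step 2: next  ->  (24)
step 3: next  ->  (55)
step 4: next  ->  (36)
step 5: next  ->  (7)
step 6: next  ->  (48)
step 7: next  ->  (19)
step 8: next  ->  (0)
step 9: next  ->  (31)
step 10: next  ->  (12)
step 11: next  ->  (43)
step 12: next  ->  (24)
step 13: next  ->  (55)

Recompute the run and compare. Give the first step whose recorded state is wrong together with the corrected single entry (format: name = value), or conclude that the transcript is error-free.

step 1: x = (11*12 + 31) mod 60 = 43 -> in agreement
step 2: x = (11*43 + 31) mod 60 = 24 -> in agreement
step 3: x = (11*24 + 31) mod 60 = 55 -> verified
step 4: x = (11*55 + 31) mod 60 = 36 -> no discrepancy
step 5: x = (11*36 + 31) mod 60 = 7 -> in agreement
step 6: x = (11*7 + 31) mod 60 = 48 -> verified
step 7: x = (11*48 + 31) mod 60 = 19 -> in agreement
step 8: x = (11*19 + 31) mod 60 = 0 -> confirmed correct
step 9: x = (11*0 + 31) mod 60 = 31 -> consistent with the transcript
step 10: x = (11*31 + 31) mod 60 = 12 -> checks out
step 11: x = (11*12 + 31) mod 60 = 43 -> confirmed correct
step 12: x = (11*43 + 31) mod 60 = 24 -> agrees with the transcript
step 13: x = (11*24 + 31) mod 60 = 55 -> checks out
The recomputation confirms every line.

no error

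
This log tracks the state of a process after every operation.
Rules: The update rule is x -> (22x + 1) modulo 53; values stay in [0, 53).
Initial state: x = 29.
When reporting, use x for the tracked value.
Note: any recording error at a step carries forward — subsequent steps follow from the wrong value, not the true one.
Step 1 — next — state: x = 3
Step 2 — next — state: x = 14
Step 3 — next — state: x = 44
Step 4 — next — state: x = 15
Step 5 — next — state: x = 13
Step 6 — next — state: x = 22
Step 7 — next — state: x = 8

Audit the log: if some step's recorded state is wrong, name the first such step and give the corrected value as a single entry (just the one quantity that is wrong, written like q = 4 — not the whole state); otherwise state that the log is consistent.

no error

Recomputing the run from the initial state:
step 1: x = 3
step 2: x = 14
step 3: x = 44
step 4: x = 15
step 5: x = 13
step 6: x = 22
step 7: x = 8
This matches the log at every step.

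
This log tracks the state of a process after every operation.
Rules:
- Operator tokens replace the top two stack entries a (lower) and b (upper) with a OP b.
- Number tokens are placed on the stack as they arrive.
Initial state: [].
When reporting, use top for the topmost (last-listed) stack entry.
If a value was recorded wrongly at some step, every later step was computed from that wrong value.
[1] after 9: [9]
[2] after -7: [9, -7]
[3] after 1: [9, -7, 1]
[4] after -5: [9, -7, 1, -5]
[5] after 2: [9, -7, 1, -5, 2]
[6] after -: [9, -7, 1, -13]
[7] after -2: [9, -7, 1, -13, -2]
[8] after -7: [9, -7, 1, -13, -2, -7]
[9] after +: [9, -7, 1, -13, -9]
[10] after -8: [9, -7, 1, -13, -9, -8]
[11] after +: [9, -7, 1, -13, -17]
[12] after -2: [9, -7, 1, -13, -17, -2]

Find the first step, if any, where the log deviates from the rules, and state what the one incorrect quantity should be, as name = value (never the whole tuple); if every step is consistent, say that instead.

step 1: push 9: top = 9 -> exactly as logged
step 2: push -7: top = -7 -> in agreement
step 3: push 1: top = 1 -> agrees with the log
step 4: push -5: top = -5 -> consistent with the log
step 5: push 2: top = 2 -> in agreement
step 6: -5 - 2 = -7 -> first mismatch against the log
Conclusion: step 6 carries the first error; the entry should be top = -7.

step 6, top = -7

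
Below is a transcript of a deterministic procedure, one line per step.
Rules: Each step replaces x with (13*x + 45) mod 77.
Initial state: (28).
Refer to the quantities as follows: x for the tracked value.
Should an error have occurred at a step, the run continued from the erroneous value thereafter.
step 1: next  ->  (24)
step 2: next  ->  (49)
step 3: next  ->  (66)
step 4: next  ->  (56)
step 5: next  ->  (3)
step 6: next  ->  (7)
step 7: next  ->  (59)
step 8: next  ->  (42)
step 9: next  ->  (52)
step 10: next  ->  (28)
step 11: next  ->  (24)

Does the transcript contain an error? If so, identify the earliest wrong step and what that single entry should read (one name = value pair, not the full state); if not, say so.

no error

step 1: x = (13*28 + 45) mod 77 = 24 -> consistent with the transcript
step 2: x = (13*24 + 45) mod 77 = 49 -> confirmed correct
step 3: x = (13*49 + 45) mod 77 = 66 -> agrees with the transcript
step 4: x = (13*66 + 45) mod 77 = 56 -> confirmed correct
step 5: x = (13*56 + 45) mod 77 = 3 -> exactly as logged
step 6: x = (13*3 + 45) mod 77 = 7 -> in agreement
step 7: x = (13*7 + 45) mod 77 = 59 -> confirmed correct
step 8: x = (13*59 + 45) mod 77 = 42 -> confirmed correct
step 9: x = (13*42 + 45) mod 77 = 52 -> in agreement
step 10: x = (13*52 + 45) mod 77 = 28 -> checks out
step 11: x = (13*28 + 45) mod 77 = 24 -> in agreement
Every step is consistent.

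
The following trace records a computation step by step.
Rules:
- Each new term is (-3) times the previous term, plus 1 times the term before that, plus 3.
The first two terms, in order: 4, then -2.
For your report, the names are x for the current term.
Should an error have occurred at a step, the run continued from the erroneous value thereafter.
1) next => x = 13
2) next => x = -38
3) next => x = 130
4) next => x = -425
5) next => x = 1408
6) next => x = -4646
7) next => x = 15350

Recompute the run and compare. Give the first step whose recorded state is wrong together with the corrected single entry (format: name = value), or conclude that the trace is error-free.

step 1: x = -3*(-2) + (1)*(4) + (3) = 13 -> matches
step 2: x = -3*(13) + (1)*(-2) + (3) = -38 -> same as recorded
step 3: x = -3*(-38) + (1)*(13) + (3) = 130 -> checks out
step 4: x = -3*(130) + (1)*(-38) + (3) = -425 -> exactly as logged
step 5: x = -3*(-425) + (1)*(130) + (3) = 1408 -> in agreement
step 6: x = -3*(1408) + (1)*(-425) + (3) = -4646 -> verified
step 7: x = -3*(-4646) + (1)*(1408) + (3) = 15349 -> a discrepancy with the trace
That makes step 7 the first incorrect line — x = 15349 is what it should show.

step 7, x = 15349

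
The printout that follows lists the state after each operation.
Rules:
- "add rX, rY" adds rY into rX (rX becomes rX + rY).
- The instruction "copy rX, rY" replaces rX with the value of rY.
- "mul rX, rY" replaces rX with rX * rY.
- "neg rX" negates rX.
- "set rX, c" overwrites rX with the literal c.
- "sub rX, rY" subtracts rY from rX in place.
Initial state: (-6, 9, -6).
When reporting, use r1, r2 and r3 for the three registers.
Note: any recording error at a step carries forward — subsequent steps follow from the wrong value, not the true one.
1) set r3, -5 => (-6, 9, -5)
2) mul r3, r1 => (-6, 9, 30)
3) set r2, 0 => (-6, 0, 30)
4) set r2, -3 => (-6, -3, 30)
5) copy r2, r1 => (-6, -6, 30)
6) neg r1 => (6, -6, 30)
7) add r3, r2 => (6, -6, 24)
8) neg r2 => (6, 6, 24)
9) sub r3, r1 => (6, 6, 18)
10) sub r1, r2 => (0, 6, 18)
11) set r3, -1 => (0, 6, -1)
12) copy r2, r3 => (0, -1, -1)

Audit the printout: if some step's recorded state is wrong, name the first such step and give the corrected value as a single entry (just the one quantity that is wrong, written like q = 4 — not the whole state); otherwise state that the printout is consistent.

no error

Recomputing the run from the initial state:
step 1: r1 = -6, r2 = 9, r3 = -5
step 2: r1 = -6, r2 = 9, r3 = 30
step 3: r1 = -6, r2 = 0, r3 = 30
step 4: r1 = -6, r2 = -3, r3 = 30
step 5: r1 = -6, r2 = -6, r3 = 30
step 6: r1 = 6, r2 = -6, r3 = 30
step 7: r1 = 6, r2 = -6, r3 = 24
step 8: r1 = 6, r2 = 6, r3 = 24
step 9: r1 = 6, r2 = 6, r3 = 18
step 10: r1 = 0, r2 = 6, r3 = 18
step 11: r1 = 0, r2 = 6, r3 = -1
step 12: r1 = 0, r2 = -1, r3 = -1
This matches the printout at every step.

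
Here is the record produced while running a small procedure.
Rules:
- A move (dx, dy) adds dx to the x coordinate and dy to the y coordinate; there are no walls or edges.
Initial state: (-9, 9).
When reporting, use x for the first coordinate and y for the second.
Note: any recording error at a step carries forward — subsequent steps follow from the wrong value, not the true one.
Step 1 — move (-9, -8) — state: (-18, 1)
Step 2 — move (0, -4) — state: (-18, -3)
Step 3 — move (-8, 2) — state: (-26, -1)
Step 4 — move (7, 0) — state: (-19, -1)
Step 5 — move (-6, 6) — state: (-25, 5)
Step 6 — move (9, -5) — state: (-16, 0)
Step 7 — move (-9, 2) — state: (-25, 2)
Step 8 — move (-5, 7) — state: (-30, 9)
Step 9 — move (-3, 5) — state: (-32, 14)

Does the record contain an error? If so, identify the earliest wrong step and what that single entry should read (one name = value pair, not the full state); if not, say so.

Recomputing the run from the initial state:
step 1: x = -18, y = 1
step 2: x = -18, y = -3
step 3: x = -26, y = -1
step 4: x = -19, y = -1
step 5: x = -25, y = 5
step 6: x = -16, y = 0
step 7: x = -25, y = 2
step 8: x = -30, y = 9
step 9: x = -33, y = 14
The first disagreement with the record is at step 9, where the value should be x = -33.

step 9, x = -33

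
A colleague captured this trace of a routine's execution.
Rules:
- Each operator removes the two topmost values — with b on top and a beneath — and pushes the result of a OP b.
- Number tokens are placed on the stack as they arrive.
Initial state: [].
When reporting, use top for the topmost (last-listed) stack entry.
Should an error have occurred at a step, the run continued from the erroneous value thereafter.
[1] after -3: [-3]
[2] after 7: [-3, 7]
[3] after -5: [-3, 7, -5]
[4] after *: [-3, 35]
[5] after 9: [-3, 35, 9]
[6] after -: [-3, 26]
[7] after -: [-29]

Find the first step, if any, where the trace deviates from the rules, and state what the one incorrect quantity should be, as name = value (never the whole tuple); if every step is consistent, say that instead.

1. push -3: top = -3 (consistent with the trace)
2. push 7: top = 7 (exactly as logged)
3. push -5: top = -5 (matches)
4. 7 * -5 = -35 (this is not what the trace shows)
So the first discrepancy is step 4, where the right value is top = -35.

step 4, top = -35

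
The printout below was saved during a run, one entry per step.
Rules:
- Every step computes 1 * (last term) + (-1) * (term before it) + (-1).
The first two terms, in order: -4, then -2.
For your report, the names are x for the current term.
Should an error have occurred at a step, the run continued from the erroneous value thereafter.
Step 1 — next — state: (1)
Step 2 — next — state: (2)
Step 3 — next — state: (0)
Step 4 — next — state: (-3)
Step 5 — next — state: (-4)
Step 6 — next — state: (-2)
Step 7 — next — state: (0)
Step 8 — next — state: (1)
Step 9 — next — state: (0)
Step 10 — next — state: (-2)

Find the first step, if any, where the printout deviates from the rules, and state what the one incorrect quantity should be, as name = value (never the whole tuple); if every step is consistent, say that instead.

step 7, x = 1

Recomputing the run from the initial state:
step 1: x = 1
step 2: x = 2
step 3: x = 0
step 4: x = -3
step 5: x = -4
step 6: x = -2
step 7: x = 1
step 8: x = 2
step 9: x = 0
step 10: x = -3
The first disagreement with the printout is at step 7, where the value should be x = 1.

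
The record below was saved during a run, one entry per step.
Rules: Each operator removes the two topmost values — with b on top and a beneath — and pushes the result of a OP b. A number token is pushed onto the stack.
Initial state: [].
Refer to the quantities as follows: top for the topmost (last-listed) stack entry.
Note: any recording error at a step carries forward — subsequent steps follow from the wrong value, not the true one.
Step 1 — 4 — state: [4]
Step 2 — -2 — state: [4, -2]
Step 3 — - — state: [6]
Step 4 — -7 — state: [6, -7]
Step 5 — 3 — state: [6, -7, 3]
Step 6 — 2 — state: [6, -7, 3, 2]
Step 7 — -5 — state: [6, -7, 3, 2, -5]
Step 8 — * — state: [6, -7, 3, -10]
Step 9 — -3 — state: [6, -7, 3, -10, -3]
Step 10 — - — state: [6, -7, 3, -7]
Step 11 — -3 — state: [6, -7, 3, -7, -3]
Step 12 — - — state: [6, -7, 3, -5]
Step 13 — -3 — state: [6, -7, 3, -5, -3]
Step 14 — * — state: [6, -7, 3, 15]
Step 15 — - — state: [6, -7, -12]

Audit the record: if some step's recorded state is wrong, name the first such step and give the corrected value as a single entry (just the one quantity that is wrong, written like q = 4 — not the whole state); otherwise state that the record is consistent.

1. push 4: top = 4 (matches)
2. push -2: top = -2 (confirmed correct)
3. 4 - -2 = 6 (confirmed correct)
4. push -7: top = -7 (consistent with the record)
5. push 3: top = 3 (exactly as logged)
6. push 2: top = 2 (checks out)
7. push -5: top = -5 (agrees with the record)
8. 2 * -5 = -10 (verified)
9. push -3: top = -3 (verified)
10. -10 - -3 = -7 (consistent with the record)
11. push -3: top = -3 (consistent with the record)
12. -7 - -3 = -4 (a discrepancy with the record)
So the first discrepancy is step 12, where the right value is top = -4.

step 12, top = -4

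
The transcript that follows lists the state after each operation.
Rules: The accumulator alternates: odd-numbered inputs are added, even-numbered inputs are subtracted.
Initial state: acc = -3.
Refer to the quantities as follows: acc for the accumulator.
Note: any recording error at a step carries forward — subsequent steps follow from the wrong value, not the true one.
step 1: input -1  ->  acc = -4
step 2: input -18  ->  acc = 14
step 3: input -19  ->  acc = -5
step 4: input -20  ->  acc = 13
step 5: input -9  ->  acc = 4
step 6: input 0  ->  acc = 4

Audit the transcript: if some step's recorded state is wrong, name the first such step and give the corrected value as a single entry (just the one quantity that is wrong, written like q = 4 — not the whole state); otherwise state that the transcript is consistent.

Step 1: acc = -3 + -1 = -4 — exactly as logged.
Step 2: acc = -4 - -18 = 14 — consistent with the transcript.
Step 3: acc = 14 + -19 = -5 — checks out.
Step 4: acc = -5 - -20 = 15 — not what was recorded.
That makes step 4 the first incorrect line — acc = 15 is what it should show.

step 4, acc = 15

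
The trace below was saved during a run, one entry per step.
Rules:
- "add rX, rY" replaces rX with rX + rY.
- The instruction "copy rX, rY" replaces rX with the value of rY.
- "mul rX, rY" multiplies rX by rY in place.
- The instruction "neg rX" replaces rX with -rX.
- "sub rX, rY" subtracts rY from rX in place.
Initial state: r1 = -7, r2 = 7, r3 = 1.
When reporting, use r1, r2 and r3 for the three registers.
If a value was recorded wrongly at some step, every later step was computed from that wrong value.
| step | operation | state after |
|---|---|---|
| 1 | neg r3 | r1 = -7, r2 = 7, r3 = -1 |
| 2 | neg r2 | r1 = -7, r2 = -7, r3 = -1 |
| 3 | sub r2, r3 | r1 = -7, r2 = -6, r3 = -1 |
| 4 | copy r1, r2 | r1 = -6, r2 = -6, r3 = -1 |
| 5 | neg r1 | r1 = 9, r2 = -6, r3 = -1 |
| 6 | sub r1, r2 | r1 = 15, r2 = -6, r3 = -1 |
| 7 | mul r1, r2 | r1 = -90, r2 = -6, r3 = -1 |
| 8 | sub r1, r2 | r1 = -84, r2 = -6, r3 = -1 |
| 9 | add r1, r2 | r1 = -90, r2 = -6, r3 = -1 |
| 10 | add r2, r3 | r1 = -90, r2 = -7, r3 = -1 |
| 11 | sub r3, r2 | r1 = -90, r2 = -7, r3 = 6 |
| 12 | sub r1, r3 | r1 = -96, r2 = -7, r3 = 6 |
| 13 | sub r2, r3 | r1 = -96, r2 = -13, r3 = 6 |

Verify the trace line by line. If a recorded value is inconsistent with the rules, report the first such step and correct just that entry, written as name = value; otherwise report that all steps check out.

step 5, r1 = 6

Step 1: r3 = -(1) = -1 — checks out.
Step 2: r2 = -(7) = -7 — confirmed correct.
Step 3: r2 = -7 - -1 = -6 — agrees with the trace.
Step 4: r1 = -6 — exactly as logged.
Step 5: r1 = -(-6) = 6 — the trace has a different value.
So the first discrepancy is step 5, where the right value is r1 = 6.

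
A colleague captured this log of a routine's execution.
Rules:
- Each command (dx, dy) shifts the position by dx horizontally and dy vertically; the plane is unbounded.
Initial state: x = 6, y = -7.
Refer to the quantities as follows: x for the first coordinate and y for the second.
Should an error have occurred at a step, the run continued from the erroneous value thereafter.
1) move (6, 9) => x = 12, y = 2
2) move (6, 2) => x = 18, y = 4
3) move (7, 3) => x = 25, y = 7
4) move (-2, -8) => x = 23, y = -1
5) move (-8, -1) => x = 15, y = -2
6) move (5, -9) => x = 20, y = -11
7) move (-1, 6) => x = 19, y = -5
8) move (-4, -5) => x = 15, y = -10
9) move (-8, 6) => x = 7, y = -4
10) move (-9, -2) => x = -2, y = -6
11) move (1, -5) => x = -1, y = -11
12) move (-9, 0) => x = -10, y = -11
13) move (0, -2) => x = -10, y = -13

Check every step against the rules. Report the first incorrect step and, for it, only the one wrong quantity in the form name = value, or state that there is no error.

no error

step 1: x = 6 + (6) = 12, y = -7 + (9) = 2 -> in agreement
step 2: x = 12 + (6) = 18, y = 2 + (2) = 4 -> agrees with the log
step 3: x = 18 + (7) = 25, y = 4 + (3) = 7 -> matches
step 4: x = 25 + (-2) = 23, y = 7 + (-8) = -1 -> verified
step 5: x = 23 + (-8) = 15, y = -1 + (-1) = -2 -> no discrepancy
step 6: x = 15 + (5) = 20, y = -2 + (-9) = -11 -> in agreement
step 7: x = 20 + (-1) = 19, y = -11 + (6) = -5 -> same as recorded
step 8: x = 19 + (-4) = 15, y = -5 + (-5) = -10 -> checks out
step 9: x = 15 + (-8) = 7, y = -10 + (6) = -4 -> no discrepancy
step 10: x = 7 + (-9) = -2, y = -4 + (-2) = -6 -> no discrepancy
step 11: x = -2 + (1) = -1, y = -6 + (-5) = -11 -> consistent with the log
step 12: x = -1 + (-9) = -10, y = -11 + (0) = -11 -> consistent with the log
step 13: x = -10 + (0) = -10, y = -11 + (-2) = -13 -> consistent with the log
The whole run recomputes cleanly — no discrepancies.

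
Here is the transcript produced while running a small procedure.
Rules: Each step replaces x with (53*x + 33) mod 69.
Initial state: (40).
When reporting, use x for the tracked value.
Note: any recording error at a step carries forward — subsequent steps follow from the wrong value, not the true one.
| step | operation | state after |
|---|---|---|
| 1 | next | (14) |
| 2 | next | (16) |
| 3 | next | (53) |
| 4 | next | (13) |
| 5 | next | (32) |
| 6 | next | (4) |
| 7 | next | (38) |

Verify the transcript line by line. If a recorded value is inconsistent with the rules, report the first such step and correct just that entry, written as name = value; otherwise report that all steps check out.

Recomputing the run from the initial state:
step 1: x = 14
step 2: x = 16
step 3: x = 53
step 4: x = 13
step 5: x = 32
step 6: x = 4
step 7: x = 38
This matches the transcript at every step.

no error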